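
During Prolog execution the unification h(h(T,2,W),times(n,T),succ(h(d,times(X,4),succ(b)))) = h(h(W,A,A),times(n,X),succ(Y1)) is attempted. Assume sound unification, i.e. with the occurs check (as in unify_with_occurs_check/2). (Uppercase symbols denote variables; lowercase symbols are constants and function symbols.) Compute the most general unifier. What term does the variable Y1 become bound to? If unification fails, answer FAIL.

Decompose h/3: h(T,2,W) = h(W,A,A),  times(n,T) = times(n,X),  succ(h(d,times(X,4),succ(b))) = succ(Y1).
Decompose h/3: T = W,  2 = A,  W = A.
Bind T := W; substituting into the one remaining equation that mentions T gives: times(n,W) = times(n,X).
Bind A := 2; substituting into the one remaining equation that mentions A gives: W = 2.
Bind W := 2; substituting into the one remaining equation that mentions W gives: times(n,2) = times(n,X). Substituting into the earlier binding gives T := 2.
Decompose times/2: n = n,  2 = X.
Delete trivial equation n = n.
Bind X := 2; substituting into the remaining equation gives: succ(h(d,times(2,4),succ(b))) = succ(Y1).
Decompose succ/1: h(d,times(2,4),succ(b)) = Y1.
Bind Y1 := h(d,times(2,4),succ(b)).
MGU = { T = 2, A = 2, W = 2, X = 2, Y1 = h(d,times(2,4),succ(b)) }, so Y1 = h(d,times(2,4),succ(b)).

h(d,times(2,4),succ(b))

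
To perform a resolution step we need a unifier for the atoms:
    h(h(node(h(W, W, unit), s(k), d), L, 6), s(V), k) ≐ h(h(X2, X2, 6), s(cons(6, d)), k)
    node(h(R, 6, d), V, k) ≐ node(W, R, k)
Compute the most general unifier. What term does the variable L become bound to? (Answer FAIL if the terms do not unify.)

node(h(h(cons(6, d), 6, d), h(cons(6, d), 6, d), unit), s(k), d)

Decompose h/3: h(node(h(W, W, unit), s(k), d), L, 6) ≐ h(X2, X2, 6),  s(V) ≐ s(cons(6, d)),  k ≐ k.
Decompose h/3: node(h(W, W, unit), s(k), d) ≐ X2,  L ≐ X2,  6 ≐ 6.
Bind X2 := node(h(W, W, unit), s(k), d); substituting into the one remaining equation that mentions X2 gives: L ≐ node(h(W, W, unit), s(k), d).
Bind L := node(h(W, W, unit), s(k), d); no other remaining equation mentions L.
Delete trivial equation 6 ≐ 6.
Decompose s/1: V ≐ cons(6, d).
Bind V := cons(6, d); substituting into the one remaining equation that mentions V gives: node(h(R, 6, d), cons(6, d), k) ≐ node(W, R, k).
Delete trivial equation k ≐ k.
Decompose node/3: h(R, 6, d) ≐ W,  cons(6, d) ≐ R,  k ≐ k.
Bind W := h(R, 6, d); no other remaining equation mentions W. Substituting into the earlier bindings gives X2 := node(h(h(R, 6, d), h(R, 6, d), unit), s(k), d), L := node(h(h(R, 6, d), h(R, 6, d), unit), s(k), d).
Bind R := cons(6, d); no other remaining equation mentions R. Substituting into the earlier bindings gives X2 := node(h(h(cons(6, d), 6, d), h(cons(6, d), 6, d), unit), s(k), d), L := node(h(h(cons(6, d), 6, d), h(cons(6, d), 6, d), unit), s(k), d), W := h(cons(6, d), 6, d).
Delete trivial equation k ≐ k.
MGU = { X2 -> node(h(h(cons(6, d), 6, d), h(cons(6, d), 6, d), unit), s(k), d), L -> node(h(h(cons(6, d), 6, d), h(cons(6, d), 6, d), unit), s(k), d), V -> cons(6, d), W -> h(cons(6, d), 6, d), R -> cons(6, d) }, so L -> node(h(h(cons(6, d), 6, d), h(cons(6, d), 6, d), unit), s(k), d).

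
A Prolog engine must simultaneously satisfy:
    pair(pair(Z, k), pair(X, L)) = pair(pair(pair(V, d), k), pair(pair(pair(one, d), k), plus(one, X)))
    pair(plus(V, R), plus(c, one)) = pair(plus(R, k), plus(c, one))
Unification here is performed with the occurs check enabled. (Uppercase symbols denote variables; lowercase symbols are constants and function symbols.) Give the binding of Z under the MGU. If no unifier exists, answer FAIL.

pair(k, d)

Decompose pair/2: pair(Z, k) = pair(pair(V, d), k),  pair(X, L) = pair(pair(pair(one, d), k), plus(one, X)).
Decompose pair/2: Z = pair(V, d),  k = k.
Bind Z := pair(V, d); no other remaining equation mentions Z.
Delete trivial equation k = k.
Decompose pair/2: X = pair(pair(one, d), k),  L = plus(one, X).
Bind X := pair(pair(one, d), k); substituting into the one remaining equation that mentions X gives: L = plus(one, pair(pair(one, d), k)).
Bind L := plus(one, pair(pair(one, d), k)); no other remaining equation mentions L.
Decompose pair/2: plus(V, R) = plus(R, k),  plus(c, one) = plus(c, one).
Decompose plus/2: V = R,  R = k.
Bind V := R; no other remaining equation mentions V. Substituting into the earlier binding gives Z := pair(R, d).
Bind R := k; no other remaining equation mentions R. Substituting into the earlier bindings gives Z := pair(k, d), V := k.
Delete trivial equation plus(c, one) = plus(c, one).
MGU = { Z = pair(k, d), X = pair(pair(one, d), k), L = plus(one, pair(pair(one, d), k)), V = k, R = k }, so Z = pair(k, d).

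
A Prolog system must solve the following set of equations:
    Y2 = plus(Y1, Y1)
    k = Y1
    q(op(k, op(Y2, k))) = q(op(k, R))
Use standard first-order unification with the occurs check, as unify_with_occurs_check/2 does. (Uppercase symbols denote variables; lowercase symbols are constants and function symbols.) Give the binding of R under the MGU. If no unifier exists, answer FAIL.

op(plus(k, k), k)

Bind Y2 := plus(Y1, Y1); substituting into the one remaining equation that mentions Y2 gives: q(op(k, op(plus(Y1, Y1), k))) = q(op(k, R)).
Bind Y1 := k; substituting into the remaining equation gives: q(op(k, op(plus(k, k), k))) = q(op(k, R)). Substituting into the earlier binding gives Y2 := plus(k, k).
Decompose q/1: op(k, op(plus(k, k), k)) = op(k, R).
Decompose op/2: k = k,  op(plus(k, k), k) = R.
Delete trivial equation k = k.
Bind R := op(plus(k, k), k).
MGU = { Y2 ↦ plus(k, k), Y1 ↦ k, R ↦ op(plus(k, k), k) }, so R ↦ op(plus(k, k), k).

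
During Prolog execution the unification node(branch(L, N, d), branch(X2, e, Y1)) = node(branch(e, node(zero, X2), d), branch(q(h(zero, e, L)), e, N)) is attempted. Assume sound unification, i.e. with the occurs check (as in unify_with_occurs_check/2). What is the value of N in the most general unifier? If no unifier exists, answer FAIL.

Decompose node/2: branch(L, N, d) = branch(e, node(zero, X2), d),  branch(X2, e, Y1) = branch(q(h(zero, e, L)), e, N).
Decompose branch/3: L = e,  N = node(zero, X2),  d = d.
Bind L := e; substituting into the one remaining equation that mentions L gives: branch(X2, e, Y1) = branch(q(h(zero, e, e)), e, N).
Bind N := node(zero, X2); substituting into the one remaining equation that mentions N gives: branch(X2, e, Y1) = branch(q(h(zero, e, e)), e, node(zero, X2)).
Delete trivial equation d = d.
Decompose branch/3: X2 = q(h(zero, e, e)),  e = e,  Y1 = node(zero, X2).
Bind X2 := q(h(zero, e, e)); substituting into the one remaining equation that mentions X2 gives: Y1 = node(zero, q(h(zero, e, e))). Substituting into the earlier binding gives N := node(zero, q(h(zero, e, e))).
Delete trivial equation e = e.
Bind Y1 := node(zero, q(h(zero, e, e))).
MGU = { L -> e, N -> node(zero, q(h(zero, e, e))), X2 -> q(h(zero, e, e)), Y1 -> node(zero, q(h(zero, e, e))) }, so N -> node(zero, q(h(zero, e, e))).

node(zero, q(h(zero, e, e)))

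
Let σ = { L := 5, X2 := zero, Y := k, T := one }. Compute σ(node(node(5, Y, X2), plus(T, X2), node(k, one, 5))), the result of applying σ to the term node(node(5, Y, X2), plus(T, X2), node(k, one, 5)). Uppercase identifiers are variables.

Replace each occurrence of X2 with zero.
Replace each occurrence of Y with k.
Replace each occurrence of T with one.
Result: node(node(5, k, zero), plus(one, zero), node(k, one, 5)).

node(node(5, k, zero), plus(one, zero), node(k, one, 5))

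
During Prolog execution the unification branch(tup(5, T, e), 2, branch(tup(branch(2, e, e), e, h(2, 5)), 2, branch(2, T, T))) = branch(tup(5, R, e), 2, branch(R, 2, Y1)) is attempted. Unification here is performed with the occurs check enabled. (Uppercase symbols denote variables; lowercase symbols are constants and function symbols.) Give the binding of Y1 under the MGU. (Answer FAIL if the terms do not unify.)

Decompose branch/3: tup(5, T, e) = tup(5, R, e),  2 = 2,  branch(tup(branch(2, e, e), e, h(2, 5)), 2, branch(2, T, T)) = branch(R, 2, Y1).
Decompose tup/3: 5 = 5,  T = R,  e = e.
Delete trivial equation 5 = 5.
Bind T := R; substituting into the one remaining equation that mentions T gives: branch(tup(branch(2, e, e), e, h(2, 5)), 2, branch(2, R, R)) = branch(R, 2, Y1).
Delete trivial equation e = e.
Delete trivial equation 2 = 2.
Decompose branch/3: tup(branch(2, e, e), e, h(2, 5)) = R,  2 = 2,  branch(2, R, R) = Y1.
Bind R := tup(branch(2, e, e), e, h(2, 5)); substituting into the one remaining equation that mentions R gives: branch(2, tup(branch(2, e, e), e, h(2, 5)), tup(branch(2, e, e), e, h(2, 5))) = Y1. Substituting into the earlier binding gives T := tup(branch(2, e, e), e, h(2, 5)).
Delete trivial equation 2 = 2.
Bind Y1 := branch(2, tup(branch(2, e, e), e, h(2, 5)), tup(branch(2, e, e), e, h(2, 5))).
MGU = { T -> tup(branch(2, e, e), e, h(2, 5)), R -> tup(branch(2, e, e), e, h(2, 5)), Y1 -> branch(2, tup(branch(2, e, e), e, h(2, 5)), tup(branch(2, e, e), e, h(2, 5))) }, so Y1 -> branch(2, tup(branch(2, e, e), e, h(2, 5)), tup(branch(2, e, e), e, h(2, 5))).

branch(2, tup(branch(2, e, e), e, h(2, 5)), tup(branch(2, e, e), e, h(2, 5)))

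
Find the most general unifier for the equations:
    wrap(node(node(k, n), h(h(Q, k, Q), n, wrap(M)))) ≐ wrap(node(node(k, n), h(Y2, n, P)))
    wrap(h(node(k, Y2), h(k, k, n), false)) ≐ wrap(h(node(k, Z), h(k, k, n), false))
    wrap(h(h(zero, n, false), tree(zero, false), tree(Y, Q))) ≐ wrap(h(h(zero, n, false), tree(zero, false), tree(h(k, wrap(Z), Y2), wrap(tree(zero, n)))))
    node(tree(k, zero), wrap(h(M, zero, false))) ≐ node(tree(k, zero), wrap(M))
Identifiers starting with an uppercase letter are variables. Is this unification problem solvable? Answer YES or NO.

NO

Decompose wrap/1: node(node(k, n), h(h(Q, k, Q), n, wrap(M))) ≐ node(node(k, n), h(Y2, n, P)).
Decompose node/2: node(k, n) ≐ node(k, n),  h(h(Q, k, Q), n, wrap(M)) ≐ h(Y2, n, P).
Delete trivial equation node(k, n) ≐ node(k, n).
Decompose h/3: h(Q, k, Q) ≐ Y2,  n ≐ n,  wrap(M) ≐ P.
Bind Y2 := h(Q, k, Q); substituting into the 2 remaining equations that mention Y2 gives: wrap(h(node(k, h(Q, k, Q)), h(k, k, n), false)) ≐ wrap(h(node(k, Z), h(k, k, n), false)),  wrap(h(h(zero, n, false), tree(zero, false), tree(Y, Q))) ≐ wrap(h(h(zero, n, false), tree(zero, false), tree(h(k, wrap(Z), h(Q, k, Q)), wrap(tree(zero, n))))).
Delete trivial equation n ≐ n.
Bind P := wrap(M); no other remaining equation mentions P.
Decompose wrap/1: h(node(k, h(Q, k, Q)), h(k, k, n), false) ≐ h(node(k, Z), h(k, k, n), false).
Decompose h/3: node(k, h(Q, k, Q)) ≐ node(k, Z),  h(k, k, n) ≐ h(k, k, n),  false ≐ false.
Decompose node/2: k ≐ k,  h(Q, k, Q) ≐ Z.
Delete trivial equation k ≐ k.
Bind Z := h(Q, k, Q); substituting into the one remaining equation that mentions Z gives: wrap(h(h(zero, n, false), tree(zero, false), tree(Y, Q))) ≐ wrap(h(h(zero, n, false), tree(zero, false), tree(h(k, wrap(h(Q, k, Q)), h(Q, k, Q)), wrap(tree(zero, n))))).
Delete trivial equation h(k, k, n) ≐ h(k, k, n).
Delete trivial equation false ≐ false.
Decompose wrap/1: h(h(zero, n, false), tree(zero, false), tree(Y, Q)) ≐ h(h(zero, n, false), tree(zero, false), tree(h(k, wrap(h(Q, k, Q)), h(Q, k, Q)), wrap(tree(zero, n)))).
Decompose h/3: h(zero, n, false) ≐ h(zero, n, false),  tree(zero, false) ≐ tree(zero, false),  tree(Y, Q) ≐ tree(h(k, wrap(h(Q, k, Q)), h(Q, k, Q)), wrap(tree(zero, n))).
Delete trivial equation h(zero, n, false) ≐ h(zero, n, false).
Delete trivial equation tree(zero, false) ≐ tree(zero, false).
Decompose tree/2: Y ≐ h(k, wrap(h(Q, k, Q)), h(Q, k, Q)),  Q ≐ wrap(tree(zero, n)).
Bind Y := h(k, wrap(h(Q, k, Q)), h(Q, k, Q)); no other remaining equation mentions Y.
Bind Q := wrap(tree(zero, n)); no other remaining equation mentions Q. Substituting into the earlier bindings gives Y2 := h(wrap(tree(zero, n)), k, wrap(tree(zero, n))), Z := h(wrap(tree(zero, n)), k, wrap(tree(zero, n))), Y := h(k, wrap(h(wrap(tree(zero, n)), k, wrap(tree(zero, n)))), h(wrap(tree(zero, n)), k, wrap(tree(zero, n)))).
Decompose node/2: tree(k, zero) ≐ tree(k, zero),  wrap(h(M, zero, false)) ≐ wrap(M).
Delete trivial equation tree(k, zero) ≐ tree(k, zero).
Decompose wrap/1: h(M, zero, false) ≐ M.
Occurs check fails: M occurs in h(M, zero, false); the equation M ≐ h(M, zero, false) has no finite solution.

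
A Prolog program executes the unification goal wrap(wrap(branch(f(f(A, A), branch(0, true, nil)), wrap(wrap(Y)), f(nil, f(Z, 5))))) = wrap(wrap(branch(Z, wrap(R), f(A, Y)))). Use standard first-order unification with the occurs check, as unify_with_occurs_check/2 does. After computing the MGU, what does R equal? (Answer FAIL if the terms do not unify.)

wrap(f(f(f(nil, nil), branch(0, true, nil)), 5))

Decompose wrap/1: wrap(branch(f(f(A, A), branch(0, true, nil)), wrap(wrap(Y)), f(nil, f(Z, 5)))) = wrap(branch(Z, wrap(R), f(A, Y))).
Decompose wrap/1: branch(f(f(A, A), branch(0, true, nil)), wrap(wrap(Y)), f(nil, f(Z, 5))) = branch(Z, wrap(R), f(A, Y)).
Decompose branch/3: f(f(A, A), branch(0, true, nil)) = Z,  wrap(wrap(Y)) = wrap(R),  f(nil, f(Z, 5)) = f(A, Y).
Bind Z := f(f(A, A), branch(0, true, nil)); substituting into the one remaining equation that mentions Z gives: f(nil, f(f(f(A, A), branch(0, true, nil)), 5)) = f(A, Y).
Decompose wrap/1: wrap(Y) = R.
Bind R := wrap(Y); no other remaining equation mentions R.
Decompose f/2: nil = A,  f(f(f(A, A), branch(0, true, nil)), 5) = Y.
Bind A := nil; substituting into the remaining equation gives: f(f(f(nil, nil), branch(0, true, nil)), 5) = Y. Substituting into the earlier binding gives Z := f(f(nil, nil), branch(0, true, nil)).
Bind Y := f(f(f(nil, nil), branch(0, true, nil)), 5). Substituting into the earlier binding gives R := wrap(f(f(f(nil, nil), branch(0, true, nil)), 5)).
MGU = { Z ↦ f(f(nil, nil), branch(0, true, nil)), R ↦ wrap(f(f(f(nil, nil), branch(0, true, nil)), 5)), A ↦ nil, Y ↦ f(f(f(nil, nil), branch(0, true, nil)), 5) }, so R ↦ wrap(f(f(f(nil, nil), branch(0, true, nil)), 5)).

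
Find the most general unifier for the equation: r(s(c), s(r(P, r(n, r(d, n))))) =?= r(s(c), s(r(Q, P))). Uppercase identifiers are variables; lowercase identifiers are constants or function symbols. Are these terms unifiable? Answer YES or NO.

Decompose r/2: s(c) =?= s(c),  s(r(P, r(n, r(d, n)))) =?= s(r(Q, P)).
Delete trivial equation s(c) =?= s(c).
Decompose s/1: r(P, r(n, r(d, n))) =?= r(Q, P).
Decompose r/2: P =?= Q,  r(n, r(d, n)) =?= P.
Bind P := Q; substituting into the remaining equation gives: r(n, r(d, n)) =?= Q.
Bind Q := r(n, r(d, n)). Substituting into the earlier binding gives P := r(n, r(d, n)).
No equations remain and no clash or occurs-check failure arose, so a unifier exists.

YES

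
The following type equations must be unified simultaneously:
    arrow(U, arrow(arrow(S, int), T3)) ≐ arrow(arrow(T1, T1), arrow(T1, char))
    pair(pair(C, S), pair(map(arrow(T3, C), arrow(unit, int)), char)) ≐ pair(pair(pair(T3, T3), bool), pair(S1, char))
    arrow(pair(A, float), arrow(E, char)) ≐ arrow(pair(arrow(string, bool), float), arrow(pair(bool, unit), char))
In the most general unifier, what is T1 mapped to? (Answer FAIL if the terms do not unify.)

arrow(bool, int)

Decompose arrow/2: U ≐ arrow(T1, T1),  arrow(arrow(S, int), T3) ≐ arrow(T1, char).
Bind U := arrow(T1, T1); no other remaining equation mentions U.
Decompose arrow/2: arrow(S, int) ≐ T1,  T3 ≐ char.
Bind T1 := arrow(S, int); no other remaining equation mentions T1. Substituting into the earlier binding gives U := arrow(arrow(S, int), arrow(S, int)).
Bind T3 := char; substituting into the one remaining equation that mentions T3 gives: pair(pair(C, S), pair(map(arrow(char, C), arrow(unit, int)), char)) ≐ pair(pair(pair(char, char), bool), pair(S1, char)).
Decompose pair/2: pair(C, S) ≐ pair(pair(char, char), bool),  pair(map(arrow(char, C), arrow(unit, int)), char) ≐ pair(S1, char).
Decompose pair/2: C ≐ pair(char, char),  S ≐ bool.
Bind C := pair(char, char); substituting into the one remaining equation that mentions C gives: pair(map(arrow(char, pair(char, char)), arrow(unit, int)), char) ≐ pair(S1, char).
Bind S := bool; no other remaining equation mentions S. Substituting into the earlier bindings gives U := arrow(arrow(bool, int), arrow(bool, int)), T1 := arrow(bool, int).
Decompose pair/2: map(arrow(char, pair(char, char)), arrow(unit, int)) ≐ S1,  char ≐ char.
Bind S1 := map(arrow(char, pair(char, char)), arrow(unit, int)); no other remaining equation mentions S1.
Delete trivial equation char ≐ char.
Decompose arrow/2: pair(A, float) ≐ pair(arrow(string, bool), float),  arrow(E, char) ≐ arrow(pair(bool, unit), char).
Decompose pair/2: A ≐ arrow(string, bool),  float ≐ float.
Bind A := arrow(string, bool); no other remaining equation mentions A.
Delete trivial equation float ≐ float.
Decompose arrow/2: E ≐ pair(bool, unit),  char ≐ char.
Bind E := pair(bool, unit); no other remaining equation mentions E.
Delete trivial equation char ≐ char.
MGU = { U := arrow(arrow(bool, int), arrow(bool, int)), T1 := arrow(bool, int), T3 := char, C := pair(char, char), S := bool, S1 := map(arrow(char, pair(char, char)), arrow(unit, int)), A := arrow(string, bool), E := pair(bool, unit) }, so T1 := arrow(bool, int).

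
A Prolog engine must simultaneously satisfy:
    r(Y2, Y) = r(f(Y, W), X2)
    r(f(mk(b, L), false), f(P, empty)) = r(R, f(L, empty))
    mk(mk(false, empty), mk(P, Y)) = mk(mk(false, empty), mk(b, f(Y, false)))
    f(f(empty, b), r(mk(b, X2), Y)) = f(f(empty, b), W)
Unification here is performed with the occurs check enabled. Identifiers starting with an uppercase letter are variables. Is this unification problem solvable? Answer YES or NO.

Decompose r/2: Y2 = f(Y, W),  Y = X2.
Bind Y2 := f(Y, W); no other remaining equation mentions Y2.
Bind Y := X2; substituting into the 2 remaining equations that mention Y gives: mk(mk(false, empty), mk(P, X2)) = mk(mk(false, empty), mk(b, f(X2, false))),  f(f(empty, b), r(mk(b, X2), X2)) = f(f(empty, b), W). Substituting into the earlier binding gives Y2 := f(X2, W).
Decompose r/2: f(mk(b, L), false) = R,  f(P, empty) = f(L, empty).
Bind R := f(mk(b, L), false); no other remaining equation mentions R.
Decompose f/2: P = L,  empty = empty.
Bind P := L; substituting into the one remaining equation that mentions P gives: mk(mk(false, empty), mk(L, X2)) = mk(mk(false, empty), mk(b, f(X2, false))).
Delete trivial equation empty = empty.
Decompose mk/2: mk(false, empty) = mk(false, empty),  mk(L, X2) = mk(b, f(X2, false)).
Delete trivial equation mk(false, empty) = mk(false, empty).
Decompose mk/2: L = b,  X2 = f(X2, false).
Bind L := b; no other remaining equation mentions L. Substituting into the earlier bindings gives R := f(mk(b, b), false), P := b.
Occurs check fails: X2 occurs in f(X2, false); the equation X2 = f(X2, false) has no finite solution.

NO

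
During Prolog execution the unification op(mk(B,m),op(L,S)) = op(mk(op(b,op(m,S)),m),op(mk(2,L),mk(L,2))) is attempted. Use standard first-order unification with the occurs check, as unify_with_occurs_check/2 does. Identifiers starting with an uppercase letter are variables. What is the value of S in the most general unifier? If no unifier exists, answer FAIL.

Decompose op/2: mk(B,m) = mk(op(b,op(m,S)),m),  op(L,S) = op(mk(2,L),mk(L,2)).
Decompose mk/2: B = op(b,op(m,S)),  m = m.
Bind B := op(b,op(m,S)); no other remaining equation mentions B.
Delete trivial equation m = m.
Decompose op/2: L = mk(2,L),  S = mk(L,2).
Occurs check fails: L occurs in mk(2,L); the equation L = mk(2,L) has no finite solution.

FAIL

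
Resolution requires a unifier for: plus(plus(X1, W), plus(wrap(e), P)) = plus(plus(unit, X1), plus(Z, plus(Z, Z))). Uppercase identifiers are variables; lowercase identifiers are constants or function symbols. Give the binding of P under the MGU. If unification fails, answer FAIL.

Decompose plus/2: plus(X1, W) = plus(unit, X1),  plus(wrap(e), P) = plus(Z, plus(Z, Z)).
Decompose plus/2: X1 = unit,  W = X1.
Bind X1 := unit; substituting into the one remaining equation that mentions X1 gives: W = unit.
Bind W := unit; no other remaining equation mentions W.
Decompose plus/2: wrap(e) = Z,  P = plus(Z, Z).
Bind Z := wrap(e); substituting into the remaining equation gives: P = plus(wrap(e), wrap(e)).
Bind P := plus(wrap(e), wrap(e)).
MGU = { X1 := unit, W := unit, Z := wrap(e), P := plus(wrap(e), wrap(e)) }, so P := plus(wrap(e), wrap(e)).

plus(wrap(e), wrap(e))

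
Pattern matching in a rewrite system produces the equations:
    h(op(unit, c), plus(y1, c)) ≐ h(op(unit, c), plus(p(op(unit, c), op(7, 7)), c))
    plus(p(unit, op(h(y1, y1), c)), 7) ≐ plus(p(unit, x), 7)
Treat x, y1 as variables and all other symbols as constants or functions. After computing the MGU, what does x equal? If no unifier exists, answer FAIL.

Decompose h/2: op(unit, c) ≐ op(unit, c),  plus(y1, c) ≐ plus(p(op(unit, c), op(7, 7)), c).
Delete trivial equation op(unit, c) ≐ op(unit, c).
Decompose plus/2: y1 ≐ p(op(unit, c), op(7, 7)),  c ≐ c.
Bind y1 := p(op(unit, c), op(7, 7)); substituting into the one remaining equation that mentions y1 gives: plus(p(unit, op(h(p(op(unit, c), op(7, 7)), p(op(unit, c), op(7, 7))), c)), 7) ≐ plus(p(unit, x), 7).
Delete trivial equation c ≐ c.
Decompose plus/2: p(unit, op(h(p(op(unit, c), op(7, 7)), p(op(unit, c), op(7, 7))), c)) ≐ p(unit, x),  7 ≐ 7.
Decompose p/2: unit ≐ unit,  op(h(p(op(unit, c), op(7, 7)), p(op(unit, c), op(7, 7))), c) ≐ x.
Delete trivial equation unit ≐ unit.
Bind x := op(h(p(op(unit, c), op(7, 7)), p(op(unit, c), op(7, 7))), c); no other remaining equation mentions x.
Delete trivial equation 7 ≐ 7.
MGU = { y1 ↦ p(op(unit, c), op(7, 7)), x ↦ op(h(p(op(unit, c), op(7, 7)), p(op(unit, c), op(7, 7))), c) }, so x ↦ op(h(p(op(unit, c), op(7, 7)), p(op(unit, c), op(7, 7))), c).

op(h(p(op(unit, c), op(7, 7)), p(op(unit, c), op(7, 7))), c)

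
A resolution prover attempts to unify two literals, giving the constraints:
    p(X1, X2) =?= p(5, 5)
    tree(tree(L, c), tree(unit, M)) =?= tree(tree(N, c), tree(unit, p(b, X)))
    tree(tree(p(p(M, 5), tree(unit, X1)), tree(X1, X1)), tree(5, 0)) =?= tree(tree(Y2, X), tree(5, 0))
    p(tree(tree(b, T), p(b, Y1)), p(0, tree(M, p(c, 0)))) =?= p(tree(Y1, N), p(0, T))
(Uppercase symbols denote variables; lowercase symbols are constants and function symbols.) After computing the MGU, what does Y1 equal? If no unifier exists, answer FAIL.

Decompose p/2: X1 =?= 5,  X2 =?= 5.
Bind X1 := 5; substituting into the one remaining equation that mentions X1 gives: tree(tree(p(p(M, 5), tree(unit, 5)), tree(5, 5)), tree(5, 0)) =?= tree(tree(Y2, X), tree(5, 0)).
Bind X2 := 5; no other remaining equation mentions X2.
Decompose tree/2: tree(L, c) =?= tree(N, c),  tree(unit, M) =?= tree(unit, p(b, X)).
Decompose tree/2: L =?= N,  c =?= c.
Bind L := N; no other remaining equation mentions L.
Delete trivial equation c =?= c.
Decompose tree/2: unit =?= unit,  M =?= p(b, X).
Delete trivial equation unit =?= unit.
Bind M := p(b, X); substituting into the remaining equations gives: tree(tree(p(p(p(b, X), 5), tree(unit, 5)), tree(5, 5)), tree(5, 0)) =?= tree(tree(Y2, X), tree(5, 0)),  p(tree(tree(b, T), p(b, Y1)), p(0, tree(p(b, X), p(c, 0)))) =?= p(tree(Y1, N), p(0, T)).
Decompose tree/2: tree(p(p(p(b, X), 5), tree(unit, 5)), tree(5, 5)) =?= tree(Y2, X),  tree(5, 0) =?= tree(5, 0).
Decompose tree/2: p(p(p(b, X), 5), tree(unit, 5)) =?= Y2,  tree(5, 5) =?= X.
Bind Y2 := p(p(p(b, X), 5), tree(unit, 5)); no other remaining equation mentions Y2.
Bind X := tree(5, 5); substituting into the one remaining equation that mentions X gives: p(tree(tree(b, T), p(b, Y1)), p(0, tree(p(b, tree(5, 5)), p(c, 0)))) =?= p(tree(Y1, N), p(0, T)). Substituting into the earlier bindings gives M := p(b, tree(5, 5)), Y2 := p(p(p(b, tree(5, 5)), 5), tree(unit, 5)).
Delete trivial equation tree(5, 0) =?= tree(5, 0).
Decompose p/2: tree(tree(b, T), p(b, Y1)) =?= tree(Y1, N),  p(0, tree(p(b, tree(5, 5)), p(c, 0))) =?= p(0, T).
Decompose tree/2: tree(b, T) =?= Y1,  p(b, Y1) =?= N.
Bind Y1 := tree(b, T); substituting into the one remaining equation that mentions Y1 gives: p(b, tree(b, T)) =?= N.
Bind N := p(b, tree(b, T)); no other remaining equation mentions N. Substituting into the earlier binding gives L := p(b, tree(b, T)).
Decompose p/2: 0 =?= 0,  tree(p(b, tree(5, 5)), p(c, 0)) =?= T.
Delete trivial equation 0 =?= 0.
Bind T := tree(p(b, tree(5, 5)), p(c, 0)). Substituting into the earlier bindings gives L := p(b, tree(b, tree(p(b, tree(5, 5)), p(c, 0)))), Y1 := tree(b, tree(p(b, tree(5, 5)), p(c, 0))), N := p(b, tree(b, tree(p(b, tree(5, 5)), p(c, 0)))).
MGU = { X1 ↦ 5, X2 ↦ 5, L ↦ p(b, tree(b, tree(p(b, tree(5, 5)), p(c, 0)))), M ↦ p(b, tree(5, 5)), Y2 ↦ p(p(p(b, tree(5, 5)), 5), tree(unit, 5)), X ↦ tree(5, 5), Y1 ↦ tree(b, tree(p(b, tree(5, 5)), p(c, 0))), N ↦ p(b, tree(b, tree(p(b, tree(5, 5)), p(c, 0)))), T ↦ tree(p(b, tree(5, 5)), p(c, 0)) }, so Y1 ↦ tree(b, tree(p(b, tree(5, 5)), p(c, 0))).

tree(b, tree(p(b, tree(5, 5)), p(c, 0)))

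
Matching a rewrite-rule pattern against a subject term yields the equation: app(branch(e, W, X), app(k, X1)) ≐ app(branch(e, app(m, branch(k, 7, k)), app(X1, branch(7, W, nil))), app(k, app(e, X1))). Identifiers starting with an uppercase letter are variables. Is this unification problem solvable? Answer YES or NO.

Decompose app/2: branch(e, W, X) ≐ branch(e, app(m, branch(k, 7, k)), app(X1, branch(7, W, nil))),  app(k, X1) ≐ app(k, app(e, X1)).
Decompose branch/3: e ≐ e,  W ≐ app(m, branch(k, 7, k)),  X ≐ app(X1, branch(7, W, nil)).
Delete trivial equation e ≐ e.
Bind W := app(m, branch(k, 7, k)); substituting into the one remaining equation that mentions W gives: X ≐ app(X1, branch(7, app(m, branch(k, 7, k)), nil)).
Bind X := app(X1, branch(7, app(m, branch(k, 7, k)), nil)); no other remaining equation mentions X.
Decompose app/2: k ≐ k,  X1 ≐ app(e, X1).
Delete trivial equation k ≐ k.
Occurs check fails: X1 occurs in app(e, X1); the equation X1 ≐ app(e, X1) has no finite solution.

NO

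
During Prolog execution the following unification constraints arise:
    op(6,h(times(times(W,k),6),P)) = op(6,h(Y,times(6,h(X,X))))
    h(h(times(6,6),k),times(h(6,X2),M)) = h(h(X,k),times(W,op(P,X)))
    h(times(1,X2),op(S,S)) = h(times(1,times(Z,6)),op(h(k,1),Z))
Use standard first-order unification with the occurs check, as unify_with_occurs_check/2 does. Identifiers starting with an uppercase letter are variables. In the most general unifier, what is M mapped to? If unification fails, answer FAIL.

Decompose op/2: 6 = 6,  h(times(times(W,k),6),P) = h(Y,times(6,h(X,X))).
Delete trivial equation 6 = 6.
Decompose h/2: times(times(W,k),6) = Y,  P = times(6,h(X,X)).
Bind Y := times(times(W,k),6); no other remaining equation mentions Y.
Bind P := times(6,h(X,X)); substituting into the one remaining equation that mentions P gives: h(h(times(6,6),k),times(h(6,X2),M)) = h(h(X,k),times(W,op(times(6,h(X,X)),X))).
Decompose h/2: h(times(6,6),k) = h(X,k),  times(h(6,X2),M) = times(W,op(times(6,h(X,X)),X)).
Decompose h/2: times(6,6) = X,  k = k.
Bind X := times(6,6); substituting into the one remaining equation that mentions X gives: times(h(6,X2),M) = times(W,op(times(6,h(times(6,6),times(6,6))),times(6,6))). Substituting into the earlier binding gives P := times(6,h(times(6,6),times(6,6))).
Delete trivial equation k = k.
Decompose times/2: h(6,X2) = W,  M = op(times(6,h(times(6,6),times(6,6))),times(6,6)).
Bind W := h(6,X2); no other remaining equation mentions W. Substituting into the earlier binding gives Y := times(times(h(6,X2),k),6).
Bind M := op(times(6,h(times(6,6),times(6,6))),times(6,6)); no other remaining equation mentions M.
Decompose h/2: times(1,X2) = times(1,times(Z,6)),  op(S,S) = op(h(k,1),Z).
Decompose times/2: 1 = 1,  X2 = times(Z,6).
Delete trivial equation 1 = 1.
Bind X2 := times(Z,6); no other remaining equation mentions X2. Substituting into the earlier bindings gives Y := times(times(h(6,times(Z,6)),k),6), W := h(6,times(Z,6)).
Decompose op/2: S = h(k,1),  S = Z.
Bind S := h(k,1); substituting into the remaining equation gives: h(k,1) = Z.
Bind Z := h(k,1). Substituting into the earlier bindings gives Y := times(times(h(6,times(h(k,1),6)),k),6), W := h(6,times(h(k,1),6)), X2 := times(h(k,1),6).
MGU = { Y ↦ times(times(h(6,times(h(k,1),6)),k),6), P ↦ times(6,h(times(6,6),times(6,6))), X ↦ times(6,6), W ↦ h(6,times(h(k,1),6)), M ↦ op(times(6,h(times(6,6),times(6,6))),times(6,6)), X2 ↦ times(h(k,1),6), S ↦ h(k,1), Z ↦ h(k,1) }, so M ↦ op(times(6,h(times(6,6),times(6,6))),times(6,6)).

op(times(6,h(times(6,6),times(6,6))),times(6,6))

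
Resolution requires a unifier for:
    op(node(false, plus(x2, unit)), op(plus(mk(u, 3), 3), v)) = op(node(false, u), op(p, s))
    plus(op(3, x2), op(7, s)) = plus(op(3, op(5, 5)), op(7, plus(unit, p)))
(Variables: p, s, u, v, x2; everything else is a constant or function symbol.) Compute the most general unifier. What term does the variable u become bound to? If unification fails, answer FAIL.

plus(op(5, 5), unit)

Decompose op/2: node(false, plus(x2, unit)) = node(false, u),  op(plus(mk(u, 3), 3), v) = op(p, s).
Decompose node/2: false = false,  plus(x2, unit) = u.
Delete trivial equation false = false.
Bind u := plus(x2, unit); substituting into the one remaining equation that mentions u gives: op(plus(mk(plus(x2, unit), 3), 3), v) = op(p, s).
Decompose op/2: plus(mk(plus(x2, unit), 3), 3) = p,  v = s.
Bind p := plus(mk(plus(x2, unit), 3), 3); substituting into the one remaining equation that mentions p gives: plus(op(3, x2), op(7, s)) = plus(op(3, op(5, 5)), op(7, plus(unit, plus(mk(plus(x2, unit), 3), 3)))).
Bind v := s; no other remaining equation mentions v.
Decompose plus/2: op(3, x2) = op(3, op(5, 5)),  op(7, s) = op(7, plus(unit, plus(mk(plus(x2, unit), 3), 3))).
Decompose op/2: 3 = 3,  x2 = op(5, 5).
Delete trivial equation 3 = 3.
Bind x2 := op(5, 5); substituting into the remaining equation gives: op(7, s) = op(7, plus(unit, plus(mk(plus(op(5, 5), unit), 3), 3))). Substituting into the earlier bindings gives u := plus(op(5, 5), unit), p := plus(mk(plus(op(5, 5), unit), 3), 3).
Decompose op/2: 7 = 7,  s = plus(unit, plus(mk(plus(op(5, 5), unit), 3), 3)).
Delete trivial equation 7 = 7.
Bind s := plus(unit, plus(mk(plus(op(5, 5), unit), 3), 3)). Substituting into the earlier binding gives v := plus(unit, plus(mk(plus(op(5, 5), unit), 3), 3)).
MGU = { u -> plus(op(5, 5), unit), p -> plus(mk(plus(op(5, 5), unit), 3), 3), v -> plus(unit, plus(mk(plus(op(5, 5), unit), 3), 3)), x2 -> op(5, 5), s -> plus(unit, plus(mk(plus(op(5, 5), unit), 3), 3)) }, so u -> plus(op(5, 5), unit).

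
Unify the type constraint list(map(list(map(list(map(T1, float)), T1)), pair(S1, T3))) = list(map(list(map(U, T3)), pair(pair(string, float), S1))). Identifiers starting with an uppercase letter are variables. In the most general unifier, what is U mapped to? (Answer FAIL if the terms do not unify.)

list(map(pair(string, float), float))

Decompose list/1: map(list(map(list(map(T1, float)), T1)), pair(S1, T3)) = map(list(map(U, T3)), pair(pair(string, float), S1)).
Decompose map/2: list(map(list(map(T1, float)), T1)) = list(map(U, T3)),  pair(S1, T3) = pair(pair(string, float), S1).
Decompose list/1: map(list(map(T1, float)), T1) = map(U, T3).
Decompose map/2: list(map(T1, float)) = U,  T1 = T3.
Bind U := list(map(T1, float)); no other remaining equation mentions U.
Bind T1 := T3; no other remaining equation mentions T1. Substituting into the earlier binding gives U := list(map(T3, float)).
Decompose pair/2: S1 = pair(string, float),  T3 = S1.
Bind S1 := pair(string, float); substituting into the remaining equation gives: T3 = pair(string, float).
Bind T3 := pair(string, float). Substituting into the earlier bindings gives U := list(map(pair(string, float), float)), T1 := pair(string, float).
MGU = { U ↦ list(map(pair(string, float), float)), T1 ↦ pair(string, float), S1 ↦ pair(string, float), T3 ↦ pair(string, float) }, so U ↦ list(map(pair(string, float), float)).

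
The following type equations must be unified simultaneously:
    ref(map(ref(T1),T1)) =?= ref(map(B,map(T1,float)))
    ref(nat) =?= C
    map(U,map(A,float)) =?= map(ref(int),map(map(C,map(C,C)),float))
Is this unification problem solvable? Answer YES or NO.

Decompose ref/1: map(ref(T1),T1) =?= map(B,map(T1,float)).
Decompose map/2: ref(T1) =?= B,  T1 =?= map(T1,float).
Bind B := ref(T1); no other remaining equation mentions B.
Occurs check fails: T1 occurs in map(T1,float); the equation T1 =?= map(T1,float) has no finite solution.

NO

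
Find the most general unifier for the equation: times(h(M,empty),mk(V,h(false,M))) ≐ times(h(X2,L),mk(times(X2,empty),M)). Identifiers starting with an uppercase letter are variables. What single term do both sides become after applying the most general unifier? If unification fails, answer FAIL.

Decompose times/2: h(M,empty) ≐ h(X2,L),  mk(V,h(false,M)) ≐ mk(times(X2,empty),M).
Decompose h/2: M ≐ X2,  empty ≐ L.
Bind M := X2; substituting into the one remaining equation that mentions M gives: mk(V,h(false,X2)) ≐ mk(times(X2,empty),X2).
Bind L := empty; no other remaining equation mentions L.
Decompose mk/2: V ≐ times(X2,empty),  h(false,X2) ≐ X2.
Bind V := times(X2,empty); no other remaining equation mentions V.
Occurs check fails: X2 occurs in h(false,X2); the equation X2 ≐ h(false,X2) has no finite solution.

FAIL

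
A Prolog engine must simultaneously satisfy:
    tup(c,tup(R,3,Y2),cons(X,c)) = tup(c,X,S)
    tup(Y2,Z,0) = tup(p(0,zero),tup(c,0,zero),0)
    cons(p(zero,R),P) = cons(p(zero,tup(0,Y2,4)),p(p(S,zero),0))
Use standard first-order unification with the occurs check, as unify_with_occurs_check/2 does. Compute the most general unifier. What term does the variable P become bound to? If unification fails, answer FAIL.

p(p(cons(tup(tup(0,p(0,zero),4),3,p(0,zero)),c),zero),0)

Decompose tup/3: c = c,  tup(R,3,Y2) = X,  cons(X,c) = S.
Delete trivial equation c = c.
Bind X := tup(R,3,Y2); substituting into the one remaining equation that mentions X gives: cons(tup(R,3,Y2),c) = S.
Bind S := cons(tup(R,3,Y2),c); substituting into the one remaining equation that mentions S gives: cons(p(zero,R),P) = cons(p(zero,tup(0,Y2,4)),p(p(cons(tup(R,3,Y2),c),zero),0)).
Decompose tup/3: Y2 = p(0,zero),  Z = tup(c,0,zero),  0 = 0.
Bind Y2 := p(0,zero); substituting into the one remaining equation that mentions Y2 gives: cons(p(zero,R),P) = cons(p(zero,tup(0,p(0,zero),4)),p(p(cons(tup(R,3,p(0,zero)),c),zero),0)). Substituting into the earlier bindings gives X := tup(R,3,p(0,zero)), S := cons(tup(R,3,p(0,zero)),c).
Bind Z := tup(c,0,zero); no other remaining equation mentions Z.
Delete trivial equation 0 = 0.
Decompose cons/2: p(zero,R) = p(zero,tup(0,p(0,zero),4)),  P = p(p(cons(tup(R,3,p(0,zero)),c),zero),0).
Decompose p/2: zero = zero,  R = tup(0,p(0,zero),4).
Delete trivial equation zero = zero.
Bind R := tup(0,p(0,zero),4); substituting into the remaining equation gives: P = p(p(cons(tup(tup(0,p(0,zero),4),3,p(0,zero)),c),zero),0). Substituting into the earlier bindings gives X := tup(tup(0,p(0,zero),4),3,p(0,zero)), S := cons(tup(tup(0,p(0,zero),4),3,p(0,zero)),c).
Bind P := p(p(cons(tup(tup(0,p(0,zero),4),3,p(0,zero)),c),zero),0).
MGU = { X ↦ tup(tup(0,p(0,zero),4),3,p(0,zero)), S ↦ cons(tup(tup(0,p(0,zero),4),3,p(0,zero)),c), Y2 ↦ p(0,zero), Z ↦ tup(c,0,zero), R ↦ tup(0,p(0,zero),4), P ↦ p(p(cons(tup(tup(0,p(0,zero),4),3,p(0,zero)),c),zero),0) }, so P ↦ p(p(cons(tup(tup(0,p(0,zero),4),3,p(0,zero)),c),zero),0).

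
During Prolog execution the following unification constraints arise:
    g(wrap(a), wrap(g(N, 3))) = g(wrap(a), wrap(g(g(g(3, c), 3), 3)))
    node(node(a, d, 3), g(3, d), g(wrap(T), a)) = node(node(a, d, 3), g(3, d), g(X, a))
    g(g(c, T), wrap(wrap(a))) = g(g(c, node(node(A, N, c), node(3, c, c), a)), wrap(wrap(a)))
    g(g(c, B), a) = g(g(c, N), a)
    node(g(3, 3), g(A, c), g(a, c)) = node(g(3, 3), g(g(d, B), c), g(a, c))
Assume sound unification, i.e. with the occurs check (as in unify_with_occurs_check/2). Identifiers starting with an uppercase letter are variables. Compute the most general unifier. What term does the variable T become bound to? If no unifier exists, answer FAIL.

Decompose g/2: wrap(a) = wrap(a),  wrap(g(N, 3)) = wrap(g(g(g(3, c), 3), 3)).
Delete trivial equation wrap(a) = wrap(a).
Decompose wrap/1: g(N, 3) = g(g(g(3, c), 3), 3).
Decompose g/2: N = g(g(3, c), 3),  3 = 3.
Bind N := g(g(3, c), 3); substituting into the 2 remaining equations that mention N gives: g(g(c, T), wrap(wrap(a))) = g(g(c, node(node(A, g(g(3, c), 3), c), node(3, c, c), a)), wrap(wrap(a))),  g(g(c, B), a) = g(g(c, g(g(3, c), 3)), a).
Delete trivial equation 3 = 3.
Decompose node/3: node(a, d, 3) = node(a, d, 3),  g(3, d) = g(3, d),  g(wrap(T), a) = g(X, a).
Delete trivial equation node(a, d, 3) = node(a, d, 3).
Delete trivial equation g(3, d) = g(3, d).
Decompose g/2: wrap(T) = X,  a = a.
Bind X := wrap(T); no other remaining equation mentions X.
Delete trivial equation a = a.
Decompose g/2: g(c, T) = g(c, node(node(A, g(g(3, c), 3), c), node(3, c, c), a)),  wrap(wrap(a)) = wrap(wrap(a)).
Decompose g/2: c = c,  T = node(node(A, g(g(3, c), 3), c), node(3, c, c), a).
Delete trivial equation c = c.
Bind T := node(node(A, g(g(3, c), 3), c), node(3, c, c), a); no other remaining equation mentions T. Substituting into the earlier binding gives X := wrap(node(node(A, g(g(3, c), 3), c), node(3, c, c), a)).
Delete trivial equation wrap(wrap(a)) = wrap(wrap(a)).
Decompose g/2: g(c, B) = g(c, g(g(3, c), 3)),  a = a.
Decompose g/2: c = c,  B = g(g(3, c), 3).
Delete trivial equation c = c.
Bind B := g(g(3, c), 3); substituting into the one remaining equation that mentions B gives: node(g(3, 3), g(A, c), g(a, c)) = node(g(3, 3), g(g(d, g(g(3, c), 3)), c), g(a, c)).
Delete trivial equation a = a.
Decompose node/3: g(3, 3) = g(3, 3),  g(A, c) = g(g(d, g(g(3, c), 3)), c),  g(a, c) = g(a, c).
Delete trivial equation g(3, 3) = g(3, 3).
Decompose g/2: A = g(d, g(g(3, c), 3)),  c = c.
Bind A := g(d, g(g(3, c), 3)); no other remaining equation mentions A. Substituting into the earlier bindings gives X := wrap(node(node(g(d, g(g(3, c), 3)), g(g(3, c), 3), c), node(3, c, c), a)), T := node(node(g(d, g(g(3, c), 3)), g(g(3, c), 3), c), node(3, c, c), a).
Delete trivial equation c = c.
Delete trivial equation g(a, c) = g(a, c).
MGU = { N = g(g(3, c), 3), X = wrap(node(node(g(d, g(g(3, c), 3)), g(g(3, c), 3), c), node(3, c, c), a)), T = node(node(g(d, g(g(3, c), 3)), g(g(3, c), 3), c), node(3, c, c), a), B = g(g(3, c), 3), A = g(d, g(g(3, c), 3)) }, so T = node(node(g(d, g(g(3, c), 3)), g(g(3, c), 3), c), node(3, c, c), a).

node(node(g(d, g(g(3, c), 3)), g(g(3, c), 3), c), node(3, c, c), a)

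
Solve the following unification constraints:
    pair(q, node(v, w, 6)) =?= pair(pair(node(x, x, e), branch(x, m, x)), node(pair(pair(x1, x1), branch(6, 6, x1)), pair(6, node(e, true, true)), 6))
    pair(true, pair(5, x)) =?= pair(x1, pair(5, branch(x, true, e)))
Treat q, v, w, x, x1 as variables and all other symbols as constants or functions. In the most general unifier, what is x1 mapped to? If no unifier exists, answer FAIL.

FAIL

Decompose pair/2: q =?= pair(node(x, x, e), branch(x, m, x)),  node(v, w, 6) =?= node(pair(pair(x1, x1), branch(6, 6, x1)), pair(6, node(e, true, true)), 6).
Bind q := pair(node(x, x, e), branch(x, m, x)); no other remaining equation mentions q.
Decompose node/3: v =?= pair(pair(x1, x1), branch(6, 6, x1)),  w =?= pair(6, node(e, true, true)),  6 =?= 6.
Bind v := pair(pair(x1, x1), branch(6, 6, x1)); no other remaining equation mentions v.
Bind w := pair(6, node(e, true, true)); no other remaining equation mentions w.
Delete trivial equation 6 =?= 6.
Decompose pair/2: true =?= x1,  pair(5, x) =?= pair(5, branch(x, true, e)).
Bind x1 := true; no other remaining equation mentions x1. Substituting into the earlier binding gives v := pair(pair(true, true), branch(6, 6, true)).
Decompose pair/2: 5 =?= 5,  x =?= branch(x, true, e).
Delete trivial equation 5 =?= 5.
Occurs check fails: x occurs in branch(x, true, e); the equation x =?= branch(x, true, e) has no finite solution.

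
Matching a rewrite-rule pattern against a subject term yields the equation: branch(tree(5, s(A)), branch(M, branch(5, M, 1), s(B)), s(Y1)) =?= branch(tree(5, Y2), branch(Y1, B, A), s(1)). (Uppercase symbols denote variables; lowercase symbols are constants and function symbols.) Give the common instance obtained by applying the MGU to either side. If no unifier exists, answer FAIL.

Decompose branch/3: tree(5, s(A)) =?= tree(5, Y2),  branch(M, branch(5, M, 1), s(B)) =?= branch(Y1, B, A),  s(Y1) =?= s(1).
Decompose tree/2: 5 =?= 5,  s(A) =?= Y2.
Delete trivial equation 5 =?= 5.
Bind Y2 := s(A); no other remaining equation mentions Y2.
Decompose branch/3: M =?= Y1,  branch(5, M, 1) =?= B,  s(B) =?= A.
Bind M := Y1; substituting into the one remaining equation that mentions M gives: branch(5, Y1, 1) =?= B.
Bind B := branch(5, Y1, 1); substituting into the one remaining equation that mentions B gives: s(branch(5, Y1, 1)) =?= A.
Bind A := s(branch(5, Y1, 1)); no other remaining equation mentions A. Substituting into the earlier binding gives Y2 := s(s(branch(5, Y1, 1))).
Decompose s/1: Y1 =?= 1.
Bind Y1 := 1. Substituting into the earlier bindings gives Y2 := s(s(branch(5, 1, 1))), M := 1, B := branch(5, 1, 1), A := s(branch(5, 1, 1)).
Applying the MGU to either side gives branch(tree(5, s(s(branch(5, 1, 1)))), branch(1, branch(5, 1, 1), s(branch(5, 1, 1))), s(1)).

branch(tree(5, s(s(branch(5, 1, 1)))), branch(1, branch(5, 1, 1), s(branch(5, 1, 1))), s(1))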